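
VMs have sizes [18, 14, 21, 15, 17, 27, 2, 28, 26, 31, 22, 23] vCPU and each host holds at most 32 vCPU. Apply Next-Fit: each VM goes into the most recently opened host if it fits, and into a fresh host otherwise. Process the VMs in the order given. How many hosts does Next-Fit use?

18 vCPU → host 1 (remaining 14 vCPU)
14 vCPU → host 1 (remaining 0 vCPU)
21 vCPU → host 2 (remaining 11 vCPU)
15 vCPU → host 3 (remaining 17 vCPU)
17 vCPU → host 3 (remaining 0 vCPU)
27 vCPU → host 4 (remaining 5 vCPU)
2 vCPU → host 4 (remaining 3 vCPU)
28 vCPU → host 5 (remaining 4 vCPU)
26 vCPU → host 6 (remaining 6 vCPU)
31 vCPU → host 7 (remaining 1 vCPU)
22 vCPU → host 8 (remaining 10 vCPU)
23 vCPU → host 9 (remaining 9 vCPU)

9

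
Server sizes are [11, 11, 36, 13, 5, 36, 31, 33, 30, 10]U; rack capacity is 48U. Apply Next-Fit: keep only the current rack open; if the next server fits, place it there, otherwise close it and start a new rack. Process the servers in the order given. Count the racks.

11U → rack 1 (remaining 37U)
11U → rack 1 (remaining 26U)
36U → rack 2 (remaining 12U)
13U → rack 3 (remaining 35U)
5U → rack 3 (remaining 30U)
36U → rack 4 (remaining 12U)
31U → rack 5 (remaining 17U)
33U → rack 6 (remaining 15U)
30U → rack 7 (remaining 18U)
10U → rack 7 (remaining 8U)
Final racks: [11,11] [36] [13,5] [36] [31] [33] [30,10].

7 racks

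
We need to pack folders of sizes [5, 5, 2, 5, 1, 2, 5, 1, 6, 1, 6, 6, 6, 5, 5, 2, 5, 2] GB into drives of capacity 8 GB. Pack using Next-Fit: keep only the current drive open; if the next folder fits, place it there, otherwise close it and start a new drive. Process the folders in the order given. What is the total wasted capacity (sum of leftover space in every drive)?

18

5 GB → drive 1 (remaining 3 GB)
5 GB → drive 2 (remaining 3 GB)
2 GB → drive 2 (remaining 1 GB)
5 GB → drive 3 (remaining 3 GB)
1 GB → drive 3 (remaining 2 GB)
2 GB → drive 3 (remaining 0 GB)
5 GB → drive 4 (remaining 3 GB)
1 GB → drive 4 (remaining 2 GB)
6 GB → drive 5 (remaining 2 GB)
1 GB → drive 5 (remaining 1 GB)
6 GB → drive 6 (remaining 2 GB)
6 GB → drive 7 (remaining 2 GB)
6 GB → drive 8 (remaining 2 GB)
5 GB → drive 9 (remaining 3 GB)
5 GB → drive 10 (remaining 3 GB)
2 GB → drive 10 (remaining 1 GB)
5 GB → drive 11 (remaining 3 GB)
2 GB → drive 11 (remaining 1 GB)
11 drives × 8 GB = 88 GB; used 70 GB; unused 18 GB.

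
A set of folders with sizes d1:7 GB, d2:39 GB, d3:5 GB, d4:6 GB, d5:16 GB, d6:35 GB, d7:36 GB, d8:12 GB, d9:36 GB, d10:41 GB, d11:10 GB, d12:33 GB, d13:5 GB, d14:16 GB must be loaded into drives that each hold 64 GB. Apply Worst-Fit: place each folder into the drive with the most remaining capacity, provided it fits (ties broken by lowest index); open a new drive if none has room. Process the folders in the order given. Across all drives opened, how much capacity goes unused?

d1 (7 GB) → drive 1 (remaining 57 GB)
d2 (39 GB) → drive 1 (remaining 18 GB)
d3 (5 GB) → drive 1 (remaining 13 GB)
d4 (6 GB) → drive 1 (remaining 7 GB)
d5 (16 GB) → drive 2 (remaining 48 GB)
d6 (35 GB) → drive 2 (remaining 13 GB)
d7 (36 GB) → drive 3 (remaining 28 GB)
d8 (12 GB) → drive 3 (remaining 16 GB)
d9 (36 GB) → drive 4 (remaining 28 GB)
d10 (41 GB) → drive 5 (remaining 23 GB)
d11 (10 GB) → drive 4 (remaining 18 GB)
d12 (33 GB) → drive 6 (remaining 31 GB)
d13 (5 GB) → drive 6 (remaining 26 GB)
d14 (16 GB) → drive 6 (remaining 10 GB)
6 drives × 64 GB = 384 GB; used 297 GB; unused 87 GB.

87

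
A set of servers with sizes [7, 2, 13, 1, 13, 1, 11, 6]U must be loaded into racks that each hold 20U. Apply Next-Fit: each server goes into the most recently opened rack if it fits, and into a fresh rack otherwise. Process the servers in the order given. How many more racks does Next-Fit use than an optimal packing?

1

Next-Fit: [7,2] [13,1] [13,1] [11,6] → 4 racks.
Total size 54U; any packing needs at least ⌈54/20⌉ = 3 racks.
An optimal packing achieves that bound: [13,7] [13,6,1] [11,2,1] → 3 racks.
Excess: 4 − 3 = 1.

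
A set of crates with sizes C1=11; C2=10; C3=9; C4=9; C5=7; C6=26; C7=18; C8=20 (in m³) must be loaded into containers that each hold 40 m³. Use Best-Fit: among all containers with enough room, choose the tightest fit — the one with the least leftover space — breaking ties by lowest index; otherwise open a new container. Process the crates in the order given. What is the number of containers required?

C1 (11 m³) → container 1 (remaining 29 m³)
C2 (10 m³) → container 1 (remaining 19 m³)
C3 (9 m³) → container 1 (remaining 10 m³)
C4 (9 m³) → container 1 (remaining 1 m³)
C5 (7 m³) → container 2 (remaining 33 m³)
C6 (26 m³) → container 2 (remaining 7 m³)
C7 (18 m³) → container 3 (remaining 22 m³)
C8 (20 m³) → container 3 (remaining 2 m³)

3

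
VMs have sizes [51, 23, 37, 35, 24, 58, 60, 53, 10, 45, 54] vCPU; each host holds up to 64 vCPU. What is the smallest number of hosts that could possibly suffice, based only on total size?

8

Total size = 51 + 23 + 37 + 35 + 24 + 58 + 60 + 53 + 10 + 45 + 54 = 450 vCPU.
⌈450 / 64⌉ = 8.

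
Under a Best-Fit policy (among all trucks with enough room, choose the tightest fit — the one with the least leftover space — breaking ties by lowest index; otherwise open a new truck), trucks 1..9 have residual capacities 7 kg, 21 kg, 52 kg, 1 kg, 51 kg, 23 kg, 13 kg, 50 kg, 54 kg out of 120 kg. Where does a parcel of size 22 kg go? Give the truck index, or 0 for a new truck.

6

Trucks with room: truck 3 (52 kg), truck 5 (51 kg), truck 6 (23 kg), truck 8 (50 kg), truck 9 (54 kg).
Tightest fit is truck 6 with 23 kg free.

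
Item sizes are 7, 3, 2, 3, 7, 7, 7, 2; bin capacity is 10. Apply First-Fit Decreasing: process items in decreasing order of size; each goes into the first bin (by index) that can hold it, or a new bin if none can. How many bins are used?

4 bins

Sorted descending: 7, 7, 7, 7, 3, 3, 2, 2.
Put 7 in bin 1; 3 remain.
Put 7 in bin 2; 3 remain.
Put 7 in bin 3; 3 remain.
Put 7 in bin 4; 3 remain.
Put 3 in bin 1; 0 remain.
Put 3 in bin 2; 0 remain.
Put 2 in bin 3; 1 remain.
Put 2 in bin 4; 1 remain.
Final bins: [7,3] [7,3] [7,2] [7,2].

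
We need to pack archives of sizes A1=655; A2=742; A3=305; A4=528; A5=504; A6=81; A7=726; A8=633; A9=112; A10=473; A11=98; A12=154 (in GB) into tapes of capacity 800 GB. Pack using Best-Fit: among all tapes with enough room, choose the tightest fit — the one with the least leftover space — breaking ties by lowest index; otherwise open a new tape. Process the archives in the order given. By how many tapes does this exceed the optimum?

0

Best-Fit: [655,81] [742] [305,473] [528,98,154] [504] [726] [633,112] → 7 tapes.
Total size 5011 GB; any packing needs at least ⌈5011/800⌉ = 7 tapes.
So 7 is already optimal.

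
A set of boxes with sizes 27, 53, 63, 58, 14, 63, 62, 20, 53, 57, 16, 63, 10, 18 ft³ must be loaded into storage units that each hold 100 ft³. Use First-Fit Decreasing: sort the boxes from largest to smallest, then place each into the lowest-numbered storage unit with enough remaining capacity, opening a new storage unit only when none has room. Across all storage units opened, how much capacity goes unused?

223

Sorted descending: 63, 63, 63, 62, 58, 57, 53, 53, 27, 20, 18, 16, 14, 10.
storage unit 1: place 63 ft³, 37 ft³ left
storage unit 2: place 63 ft³, 37 ft³ left
storage unit 3: place 63 ft³, 37 ft³ left
storage unit 4: place 62 ft³, 38 ft³ left
storage unit 5: place 58 ft³, 42 ft³ left
storage unit 6: place 57 ft³, 43 ft³ left
storage unit 7: place 53 ft³, 47 ft³ left
storage unit 8: place 53 ft³, 47 ft³ left
storage unit 1: place 27 ft³, 10 ft³ left
storage unit 2: place 20 ft³, 17 ft³ left
storage unit 3: place 18 ft³, 19 ft³ left
storage unit 2: place 16 ft³, 1 ft³ left
storage unit 3: place 14 ft³, 5 ft³ left
storage unit 1: place 10 ft³, 0 ft³ left
8 storage units × 100 ft³ = 800 ft³; used 577 ft³; unused 223 ft³.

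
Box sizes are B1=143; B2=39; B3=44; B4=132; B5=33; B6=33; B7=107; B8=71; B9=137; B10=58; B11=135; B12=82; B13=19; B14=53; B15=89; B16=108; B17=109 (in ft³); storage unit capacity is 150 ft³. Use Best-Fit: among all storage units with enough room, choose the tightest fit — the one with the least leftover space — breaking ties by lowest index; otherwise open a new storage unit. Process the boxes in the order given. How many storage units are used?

11 storage units

B1 (143 ft³) → storage unit 1 (remaining 7 ft³)
B2 (39 ft³) → storage unit 2 (remaining 111 ft³)
B3 (44 ft³) → storage unit 2 (remaining 67 ft³)
B4 (132 ft³) → storage unit 3 (remaining 18 ft³)
B5 (33 ft³) → storage unit 2 (remaining 34 ft³)
B6 (33 ft³) → storage unit 2 (remaining 1 ft³)
B7 (107 ft³) → storage unit 4 (remaining 43 ft³)
B8 (71 ft³) → storage unit 5 (remaining 79 ft³)
B9 (137 ft³) → storage unit 6 (remaining 13 ft³)
B10 (58 ft³) → storage unit 5 (remaining 21 ft³)
B11 (135 ft³) → storage unit 7 (remaining 15 ft³)
B12 (82 ft³) → storage unit 8 (remaining 68 ft³)
B13 (19 ft³) → storage unit 5 (remaining 2 ft³)
B14 (53 ft³) → storage unit 8 (remaining 15 ft³)
B15 (89 ft³) → storage unit 9 (remaining 61 ft³)
B16 (108 ft³) → storage unit 10 (remaining 42 ft³)
B17 (109 ft³) → storage unit 11 (remaining 41 ft³)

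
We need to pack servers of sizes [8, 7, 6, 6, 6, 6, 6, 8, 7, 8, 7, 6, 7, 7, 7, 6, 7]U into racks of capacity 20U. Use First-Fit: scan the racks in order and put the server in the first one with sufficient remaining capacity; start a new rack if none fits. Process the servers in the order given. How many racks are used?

Put 8U in rack 1; 12U remain.
Put 7U in rack 1; 5U remain.
Put 6U in rack 2; 14U remain.
Put 6U in rack 2; 8U remain.
Put 6U in rack 2; 2U remain.
Put 6U in rack 3; 14U remain.
Put 6U in rack 3; 8U remain.
Put 8U in rack 3; 0U remain.
Put 7U in rack 4; 13U remain.
Put 8U in rack 4; 5U remain.
Put 7U in rack 5; 13U remain.
Put 6U in rack 5; 7U remain.
Put 7U in rack 5; 0U remain.
Put 7U in rack 6; 13U remain.
Put 7U in rack 6; 6U remain.
Put 6U in rack 6; 0U remain.
Put 7U in rack 7; 13U remain.
Final racks: [8,7] [6,6,6] [6,6,8] [7,8] [7,6,7] [7,7,6] [7].

7 racks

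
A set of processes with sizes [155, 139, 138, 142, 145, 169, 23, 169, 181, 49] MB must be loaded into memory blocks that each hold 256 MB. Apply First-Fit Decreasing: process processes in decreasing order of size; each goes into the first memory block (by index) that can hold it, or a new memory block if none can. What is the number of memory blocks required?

8

Sorted descending: 181, 169, 169, 155, 145, 142, 139, 138, 49, 23.
Put 181 MB in memory block 1; 75 MB remain.
Put 169 MB in memory block 2; 87 MB remain.
Put 169 MB in memory block 3; 87 MB remain.
Put 155 MB in memory block 4; 101 MB remain.
Put 145 MB in memory block 5; 111 MB remain.
Put 142 MB in memory block 6; 114 MB remain.
Put 139 MB in memory block 7; 117 MB remain.
Put 138 MB in memory block 8; 118 MB remain.
Put 49 MB in memory block 1; 26 MB remain.
Put 23 MB in memory block 1; 3 MB remain.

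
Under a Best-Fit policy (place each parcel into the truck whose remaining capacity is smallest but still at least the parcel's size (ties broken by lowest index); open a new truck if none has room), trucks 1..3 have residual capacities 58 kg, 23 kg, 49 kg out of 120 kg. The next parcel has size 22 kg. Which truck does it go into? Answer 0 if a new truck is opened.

Trucks with room: truck 1 (58 kg), truck 2 (23 kg), truck 3 (49 kg).
Tightest fit is truck 2 with 23 kg free.

2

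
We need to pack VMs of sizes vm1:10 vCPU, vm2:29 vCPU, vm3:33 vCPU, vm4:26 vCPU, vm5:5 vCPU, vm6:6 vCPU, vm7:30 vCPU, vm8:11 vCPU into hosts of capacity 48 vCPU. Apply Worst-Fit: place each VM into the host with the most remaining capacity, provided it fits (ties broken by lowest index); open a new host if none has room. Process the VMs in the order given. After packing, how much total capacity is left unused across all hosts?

Put vm1 (10 vCPU) in host 1; 38 vCPU remain.
Put vm2 (29 vCPU) in host 1; 9 vCPU remain.
Put vm3 (33 vCPU) in host 2; 15 vCPU remain.
Put vm4 (26 vCPU) in host 3; 22 vCPU remain.
Put vm5 (5 vCPU) in host 3; 17 vCPU remain.
Put vm6 (6 vCPU) in host 3; 11 vCPU remain.
Put vm7 (30 vCPU) in host 4; 18 vCPU remain.
Put vm8 (11 vCPU) in host 4; 7 vCPU remain.
4 hosts × 48 vCPU = 192 vCPU; used 150 vCPU; unused 42 vCPU.

42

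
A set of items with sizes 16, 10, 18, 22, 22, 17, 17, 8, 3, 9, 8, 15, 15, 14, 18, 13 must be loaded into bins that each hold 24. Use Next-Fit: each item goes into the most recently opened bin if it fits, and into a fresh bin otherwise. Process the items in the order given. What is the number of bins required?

13

bin 1: place 16, 8 left
bin 2: place 10, 14 left
bin 3: place 18, 6 left
bin 4: place 22, 2 left
bin 5: place 22, 2 left
bin 6: place 17, 7 left
bin 7: place 17, 7 left
bin 8: place 8, 16 left
bin 8: place 3, 13 left
bin 8: place 9, 4 left
bin 9: place 8, 16 left
bin 9: place 15, 1 left
bin 10: place 15, 9 left
bin 11: place 14, 10 left
bin 12: place 18, 6 left
bin 13: place 13, 11 left
Final bins: [16] [10] [18] [22] [22] [17] [17] [8,3,9] [8,15] [15] [14] [18] [13].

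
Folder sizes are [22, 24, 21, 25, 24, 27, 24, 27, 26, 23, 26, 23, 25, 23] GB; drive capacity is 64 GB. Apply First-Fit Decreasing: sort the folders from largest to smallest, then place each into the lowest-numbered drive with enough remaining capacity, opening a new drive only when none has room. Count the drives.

7

Sorted descending: 27, 27, 26, 26, 25, 25, 24, 24, 24, 23, 23, 23, 22, 21.
27 GB → drive 1 (remaining 37 GB)
27 GB → drive 1 (remaining 10 GB)
26 GB → drive 2 (remaining 38 GB)
26 GB → drive 2 (remaining 12 GB)
25 GB → drive 3 (remaining 39 GB)
25 GB → drive 3 (remaining 14 GB)
24 GB → drive 4 (remaining 40 GB)
24 GB → drive 4 (remaining 16 GB)
24 GB → drive 5 (remaining 40 GB)
23 GB → drive 5 (remaining 17 GB)
23 GB → drive 6 (remaining 41 GB)
23 GB → drive 6 (remaining 18 GB)
22 GB → drive 7 (remaining 42 GB)
21 GB → drive 7 (remaining 21 GB)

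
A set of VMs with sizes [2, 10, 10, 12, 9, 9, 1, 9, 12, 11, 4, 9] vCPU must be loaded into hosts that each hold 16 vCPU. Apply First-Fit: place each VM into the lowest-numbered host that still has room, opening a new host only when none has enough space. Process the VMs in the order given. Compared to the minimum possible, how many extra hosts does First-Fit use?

0

First-Fit: [2,10,1] [10,4] [12] [9] [9] [9] [12] [11] [9] → 9 hosts.
9 VMs exceed 8 vCPU (half the capacity), and no two of those can share a host, so at least 9 hosts are needed.
So 9 is already optimal.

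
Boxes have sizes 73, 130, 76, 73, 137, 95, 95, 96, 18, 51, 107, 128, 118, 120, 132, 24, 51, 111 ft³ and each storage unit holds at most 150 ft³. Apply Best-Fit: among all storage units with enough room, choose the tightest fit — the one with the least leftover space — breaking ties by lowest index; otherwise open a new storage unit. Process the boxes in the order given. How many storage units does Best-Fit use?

13

storage unit 1: place 73 ft³, 77 ft³ left
storage unit 2: place 130 ft³, 20 ft³ left
storage unit 1: place 76 ft³, 1 ft³ left
storage unit 3: place 73 ft³, 77 ft³ left
storage unit 4: place 137 ft³, 13 ft³ left
storage unit 5: place 95 ft³, 55 ft³ left
storage unit 6: place 95 ft³, 55 ft³ left
storage unit 7: place 96 ft³, 54 ft³ left
storage unit 2: place 18 ft³, 2 ft³ left
storage unit 7: place 51 ft³, 3 ft³ left
storage unit 8: place 107 ft³, 43 ft³ left
storage unit 9: place 128 ft³, 22 ft³ left
storage unit 10: place 118 ft³, 32 ft³ left
storage unit 11: place 120 ft³, 30 ft³ left
storage unit 12: place 132 ft³, 18 ft³ left
storage unit 11: place 24 ft³, 6 ft³ left
storage unit 5: place 51 ft³, 4 ft³ left
storage unit 13: place 111 ft³, 39 ft³ left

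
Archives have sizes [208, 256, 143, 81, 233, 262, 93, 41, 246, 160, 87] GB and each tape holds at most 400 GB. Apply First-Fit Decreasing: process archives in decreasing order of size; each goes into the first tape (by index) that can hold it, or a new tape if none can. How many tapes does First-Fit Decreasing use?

5 tapes

Sorted descending: 262, 256, 246, 233, 208, 160, 143, 93, 87, 81, 41.
tape 1: place 262 GB, 138 GB left
tape 2: place 256 GB, 144 GB left
tape 3: place 246 GB, 154 GB left
tape 4: place 233 GB, 167 GB left
tape 5: place 208 GB, 192 GB left
tape 4: place 160 GB, 7 GB left
tape 2: place 143 GB, 1 GB left
tape 1: place 93 GB, 45 GB left
tape 3: place 87 GB, 67 GB left
tape 5: place 81 GB, 111 GB left
tape 1: place 41 GB, 4 GB left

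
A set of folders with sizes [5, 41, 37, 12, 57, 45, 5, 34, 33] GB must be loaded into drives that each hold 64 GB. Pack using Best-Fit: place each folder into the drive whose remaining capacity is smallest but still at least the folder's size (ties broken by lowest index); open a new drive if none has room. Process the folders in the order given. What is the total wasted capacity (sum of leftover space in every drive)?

115

5 GB → drive 1 (remaining 59 GB)
41 GB → drive 1 (remaining 18 GB)
37 GB → drive 2 (remaining 27 GB)
12 GB → drive 1 (remaining 6 GB)
57 GB → drive 3 (remaining 7 GB)
45 GB → drive 4 (remaining 19 GB)
5 GB → drive 1 (remaining 1 GB)
34 GB → drive 5 (remaining 30 GB)
33 GB → drive 6 (remaining 31 GB)
6 drives × 64 GB = 384 GB; used 269 GB; unused 115 GB.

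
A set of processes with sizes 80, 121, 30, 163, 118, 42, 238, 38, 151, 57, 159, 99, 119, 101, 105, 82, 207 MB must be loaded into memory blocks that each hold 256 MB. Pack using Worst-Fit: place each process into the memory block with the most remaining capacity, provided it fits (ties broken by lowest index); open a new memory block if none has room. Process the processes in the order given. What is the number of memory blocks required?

Put 80 MB in memory block 1; 176 MB remain.
Put 121 MB in memory block 1; 55 MB remain.
Put 30 MB in memory block 1; 25 MB remain.
Put 163 MB in memory block 2; 93 MB remain.
Put 118 MB in memory block 3; 138 MB remain.
Put 42 MB in memory block 3; 96 MB remain.
Put 238 MB in memory block 4; 18 MB remain.
Put 38 MB in memory block 3; 58 MB remain.
Put 151 MB in memory block 5; 105 MB remain.
Put 57 MB in memory block 5; 48 MB remain.
Put 159 MB in memory block 6; 97 MB remain.
Put 99 MB in memory block 7; 157 MB remain.
Put 119 MB in memory block 7; 38 MB remain.
Put 101 MB in memory block 8; 155 MB remain.
Put 105 MB in memory block 8; 50 MB remain.
Put 82 MB in memory block 6; 15 MB remain.
Put 207 MB in memory block 9; 49 MB remain.

9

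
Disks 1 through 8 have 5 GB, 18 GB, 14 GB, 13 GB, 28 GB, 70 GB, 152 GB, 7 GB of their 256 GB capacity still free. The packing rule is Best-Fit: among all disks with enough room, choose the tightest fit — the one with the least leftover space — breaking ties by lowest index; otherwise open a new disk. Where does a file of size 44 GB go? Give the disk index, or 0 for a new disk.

Disks with room: disk 6 (70 GB), disk 7 (152 GB).
Tightest fit is disk 6 with 70 GB free.

6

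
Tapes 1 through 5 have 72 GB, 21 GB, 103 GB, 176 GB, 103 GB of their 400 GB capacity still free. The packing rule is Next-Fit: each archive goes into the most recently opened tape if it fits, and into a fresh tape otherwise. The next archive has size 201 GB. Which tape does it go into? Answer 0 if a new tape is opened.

Next-Fit only looks at tape 5, which has 103 GB free.
201 GB does not fit, so a new tape is opened.

0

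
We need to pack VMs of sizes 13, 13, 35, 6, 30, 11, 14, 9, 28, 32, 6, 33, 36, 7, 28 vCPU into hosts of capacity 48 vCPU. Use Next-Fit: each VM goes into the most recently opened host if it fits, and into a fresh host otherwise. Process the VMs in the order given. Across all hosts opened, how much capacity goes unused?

Put 13 vCPU in host 1; 35 vCPU remain.
Put 13 vCPU in host 1; 22 vCPU remain.
Put 35 vCPU in host 2; 13 vCPU remain.
Put 6 vCPU in host 2; 7 vCPU remain.
Put 30 vCPU in host 3; 18 vCPU remain.
Put 11 vCPU in host 3; 7 vCPU remain.
Put 14 vCPU in host 4; 34 vCPU remain.
Put 9 vCPU in host 4; 25 vCPU remain.
Put 28 vCPU in host 5; 20 vCPU remain.
Put 32 vCPU in host 6; 16 vCPU remain.
Put 6 vCPU in host 6; 10 vCPU remain.
Put 33 vCPU in host 7; 15 vCPU remain.
Put 36 vCPU in host 8; 12 vCPU remain.
Put 7 vCPU in host 8; 5 vCPU remain.
Put 28 vCPU in host 9; 20 vCPU remain.
9 hosts × 48 vCPU = 432 vCPU; used 301 vCPU; unused 131 vCPU.

131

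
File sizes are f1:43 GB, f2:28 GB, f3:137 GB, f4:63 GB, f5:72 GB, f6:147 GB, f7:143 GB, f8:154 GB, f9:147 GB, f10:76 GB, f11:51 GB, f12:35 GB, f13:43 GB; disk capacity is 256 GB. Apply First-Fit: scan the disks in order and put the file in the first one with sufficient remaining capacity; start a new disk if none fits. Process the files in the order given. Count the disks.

Put f1 (43 GB) in disk 1; 213 GB remain.
Put f2 (28 GB) in disk 1; 185 GB remain.
Put f3 (137 GB) in disk 1; 48 GB remain.
Put f4 (63 GB) in disk 2; 193 GB remain.
Put f5 (72 GB) in disk 2; 121 GB remain.
Put f6 (147 GB) in disk 3; 109 GB remain.
Put f7 (143 GB) in disk 4; 113 GB remain.
Put f8 (154 GB) in disk 5; 102 GB remain.
Put f9 (147 GB) in disk 6; 109 GB remain.
Put f10 (76 GB) in disk 2; 45 GB remain.
Put f11 (51 GB) in disk 3; 58 GB remain.
Put f12 (35 GB) in disk 1; 13 GB remain.
Put f13 (43 GB) in disk 2; 2 GB remain.
Final disks: [43,28,137,35] [63,72,76,43] [147,51] [143] [154] [147].

6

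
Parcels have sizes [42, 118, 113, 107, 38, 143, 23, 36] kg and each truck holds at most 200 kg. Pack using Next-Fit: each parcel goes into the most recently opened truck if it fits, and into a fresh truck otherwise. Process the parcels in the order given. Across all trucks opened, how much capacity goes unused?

truck 1: place 42 kg, 158 kg left
truck 1: place 118 kg, 40 kg left
truck 2: place 113 kg, 87 kg left
truck 3: place 107 kg, 93 kg left
truck 3: place 38 kg, 55 kg left
truck 4: place 143 kg, 57 kg left
truck 4: place 23 kg, 34 kg left
truck 5: place 36 kg, 164 kg left
5 trucks × 200 kg = 1000 kg; used 620 kg; unused 380 kg.

380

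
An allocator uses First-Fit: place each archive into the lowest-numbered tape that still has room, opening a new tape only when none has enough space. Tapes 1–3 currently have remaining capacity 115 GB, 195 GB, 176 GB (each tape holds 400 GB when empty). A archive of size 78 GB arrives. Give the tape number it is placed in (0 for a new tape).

Tapes with room: tape 1 (115 GB), tape 2 (195 GB), tape 3 (176 GB).
The first with room is tape 1.

1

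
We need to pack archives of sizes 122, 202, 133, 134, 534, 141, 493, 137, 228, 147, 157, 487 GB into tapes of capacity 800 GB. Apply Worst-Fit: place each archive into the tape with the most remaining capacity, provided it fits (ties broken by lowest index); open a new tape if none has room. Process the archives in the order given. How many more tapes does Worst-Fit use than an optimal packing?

Worst-Fit: [122,202,133,134] [534,141] [493,137] [228,147,157] [487] → 5 tapes.
Total size 2915 GB; any packing needs at least ⌈2915/800⌉ = 4 tapes.
An optimal packing achieves that bound: [534,228] [493,202] [487,157,147] [141,137,134,133,122] → 4 tapes.
Excess: 5 − 4 = 1.

1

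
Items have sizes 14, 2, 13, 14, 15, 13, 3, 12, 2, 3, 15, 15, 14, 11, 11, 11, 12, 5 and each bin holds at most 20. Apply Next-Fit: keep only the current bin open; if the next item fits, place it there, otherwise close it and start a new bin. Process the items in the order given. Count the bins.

Put 14 in bin 1; 6 remain.
Put 2 in bin 1; 4 remain.
Put 13 in bin 2; 7 remain.
Put 14 in bin 3; 6 remain.
Put 15 in bin 4; 5 remain.
Put 13 in bin 5; 7 remain.
Put 3 in bin 5; 4 remain.
Put 12 in bin 6; 8 remain.
Put 2 in bin 6; 6 remain.
Put 3 in bin 6; 3 remain.
Put 15 in bin 7; 5 remain.
Put 15 in bin 8; 5 remain.
Put 14 in bin 9; 6 remain.
Put 11 in bin 10; 9 remain.
Put 11 in bin 11; 9 remain.
Put 11 in bin 12; 9 remain.
Put 12 in bin 13; 8 remain.
Put 5 in bin 13; 3 remain.

13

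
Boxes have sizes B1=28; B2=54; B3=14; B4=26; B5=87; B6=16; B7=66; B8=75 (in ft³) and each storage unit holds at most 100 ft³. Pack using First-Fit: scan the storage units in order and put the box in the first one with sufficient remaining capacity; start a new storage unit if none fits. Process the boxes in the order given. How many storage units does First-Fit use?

storage unit 1: place B1 (28 ft³), 72 ft³ left
storage unit 1: place B2 (54 ft³), 18 ft³ left
storage unit 1: place B3 (14 ft³), 4 ft³ left
storage unit 2: place B4 (26 ft³), 74 ft³ left
storage unit 3: place B5 (87 ft³), 13 ft³ left
storage unit 2: place B6 (16 ft³), 58 ft³ left
storage unit 4: place B7 (66 ft³), 34 ft³ left
storage unit 5: place B8 (75 ft³), 25 ft³ left

5 storage units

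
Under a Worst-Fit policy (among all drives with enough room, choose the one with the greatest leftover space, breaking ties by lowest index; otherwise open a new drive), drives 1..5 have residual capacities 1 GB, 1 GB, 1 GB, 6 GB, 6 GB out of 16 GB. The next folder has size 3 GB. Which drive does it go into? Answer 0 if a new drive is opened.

4

Drives with room: drive 4 (6 GB), drive 5 (6 GB).
Most room is drive 4 with 6 GB free.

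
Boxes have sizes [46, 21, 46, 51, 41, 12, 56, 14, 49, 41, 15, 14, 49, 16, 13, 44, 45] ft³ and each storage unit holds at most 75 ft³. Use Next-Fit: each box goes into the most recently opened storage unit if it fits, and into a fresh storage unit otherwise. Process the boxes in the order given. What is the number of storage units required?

10 storage units

storage unit 1: place 46 ft³, 29 ft³ left
storage unit 1: place 21 ft³, 8 ft³ left
storage unit 2: place 46 ft³, 29 ft³ left
storage unit 3: place 51 ft³, 24 ft³ left
storage unit 4: place 41 ft³, 34 ft³ left
storage unit 4: place 12 ft³, 22 ft³ left
storage unit 5: place 56 ft³, 19 ft³ left
storage unit 5: place 14 ft³, 5 ft³ left
storage unit 6: place 49 ft³, 26 ft³ left
storage unit 7: place 41 ft³, 34 ft³ left
storage unit 7: place 15 ft³, 19 ft³ left
storage unit 7: place 14 ft³, 5 ft³ left
storage unit 8: place 49 ft³, 26 ft³ left
storage unit 8: place 16 ft³, 10 ft³ left
storage unit 9: place 13 ft³, 62 ft³ left
storage unit 9: place 44 ft³, 18 ft³ left
storage unit 10: place 45 ft³, 30 ft³ left
Final storage units: [46,21] [46] [51] [41,12] [56,14] [49] [41,15,14] [49,16] [13,44] [45].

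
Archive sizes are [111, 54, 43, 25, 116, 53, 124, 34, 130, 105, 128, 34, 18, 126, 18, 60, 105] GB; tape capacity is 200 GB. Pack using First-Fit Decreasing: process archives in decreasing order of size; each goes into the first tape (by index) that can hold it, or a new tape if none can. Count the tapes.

8 tapes

Sorted descending: 130, 128, 126, 124, 116, 111, 105, 105, 60, 54, 53, 43, 34, 34, 25, 18, 18.
130 GB → tape 1 (remaining 70 GB)
128 GB → tape 2 (remaining 72 GB)
126 GB → tape 3 (remaining 74 GB)
124 GB → tape 4 (remaining 76 GB)
116 GB → tape 5 (remaining 84 GB)
111 GB → tape 6 (remaining 89 GB)
105 GB → tape 7 (remaining 95 GB)
105 GB → tape 8 (remaining 95 GB)
60 GB → tape 1 (remaining 10 GB)
54 GB → tape 2 (remaining 18 GB)
53 GB → tape 3 (remaining 21 GB)
43 GB → tape 4 (remaining 33 GB)
34 GB → tape 5 (remaining 50 GB)
34 GB → tape 5 (remaining 16 GB)
25 GB → tape 4 (remaining 8 GB)
18 GB → tape 2 (remaining 0 GB)
18 GB → tape 3 (remaining 3 GB)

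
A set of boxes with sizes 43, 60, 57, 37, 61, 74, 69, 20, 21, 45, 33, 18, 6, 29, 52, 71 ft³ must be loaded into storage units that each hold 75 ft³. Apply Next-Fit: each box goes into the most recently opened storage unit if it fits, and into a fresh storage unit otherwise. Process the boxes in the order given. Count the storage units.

13

Put 43 ft³ in storage unit 1; 32 ft³ remain.
Put 60 ft³ in storage unit 2; 15 ft³ remain.
Put 57 ft³ in storage unit 3; 18 ft³ remain.
Put 37 ft³ in storage unit 4; 38 ft³ remain.
Put 61 ft³ in storage unit 5; 14 ft³ remain.
Put 74 ft³ in storage unit 6; 1 ft³ remain.
Put 69 ft³ in storage unit 7; 6 ft³ remain.
Put 20 ft³ in storage unit 8; 55 ft³ remain.
Put 21 ft³ in storage unit 8; 34 ft³ remain.
Put 45 ft³ in storage unit 9; 30 ft³ remain.
Put 33 ft³ in storage unit 10; 42 ft³ remain.
Put 18 ft³ in storage unit 10; 24 ft³ remain.
Put 6 ft³ in storage unit 10; 18 ft³ remain.
Put 29 ft³ in storage unit 11; 46 ft³ remain.
Put 52 ft³ in storage unit 12; 23 ft³ remain.
Put 71 ft³ in storage unit 13; 4 ft³ remain.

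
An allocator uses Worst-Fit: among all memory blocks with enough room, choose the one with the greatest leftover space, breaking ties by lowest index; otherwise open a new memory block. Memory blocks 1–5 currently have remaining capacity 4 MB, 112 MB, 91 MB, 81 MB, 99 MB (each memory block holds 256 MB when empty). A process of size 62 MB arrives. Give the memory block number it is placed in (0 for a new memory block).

2

Memory blocks with room: memory block 2 (112 MB), memory block 3 (91 MB), memory block 4 (81 MB), memory block 5 (99 MB).
Most room is memory block 2 with 112 MB free.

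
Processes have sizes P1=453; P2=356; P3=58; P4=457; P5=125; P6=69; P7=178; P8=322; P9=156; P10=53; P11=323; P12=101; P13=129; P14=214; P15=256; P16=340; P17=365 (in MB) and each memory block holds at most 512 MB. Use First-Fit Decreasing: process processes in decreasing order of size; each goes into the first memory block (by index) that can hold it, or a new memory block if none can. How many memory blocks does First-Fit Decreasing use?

Sorted descending: 457, 453, 365, 356, 340, 323, 322, 256, 214, 178, 156, 129, 125, 101, 69, 58, 53.
457 MB → memory block 1 (remaining 55 MB)
453 MB → memory block 2 (remaining 59 MB)
365 MB → memory block 3 (remaining 147 MB)
356 MB → memory block 4 (remaining 156 MB)
340 MB → memory block 5 (remaining 172 MB)
323 MB → memory block 6 (remaining 189 MB)
322 MB → memory block 7 (remaining 190 MB)
256 MB → memory block 8 (remaining 256 MB)
214 MB → memory block 8 (remaining 42 MB)
178 MB → memory block 6 (remaining 11 MB)
156 MB → memory block 4 (remaining 0 MB)
129 MB → memory block 3 (remaining 18 MB)
125 MB → memory block 5 (remaining 47 MB)
101 MB → memory block 7 (remaining 89 MB)
69 MB → memory block 7 (remaining 20 MB)
58 MB → memory block 2 (remaining 1 MB)
53 MB → memory block 1 (remaining 2 MB)
Final memory blocks: [457,53] [453,58] [365,129] [356,156] [340,125] [323,178] [322,101,69] [256,214].

8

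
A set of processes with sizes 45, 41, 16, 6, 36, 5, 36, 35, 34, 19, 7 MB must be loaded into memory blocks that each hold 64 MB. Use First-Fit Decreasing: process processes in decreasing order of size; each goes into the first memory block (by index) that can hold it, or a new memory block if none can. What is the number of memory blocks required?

6

Sorted descending: 45, 41, 36, 36, 35, 34, 19, 16, 7, 6, 5.
memory block 1: place 45 MB, 19 MB left
memory block 2: place 41 MB, 23 MB left
memory block 3: place 36 MB, 28 MB left
memory block 4: place 36 MB, 28 MB left
memory block 5: place 35 MB, 29 MB left
memory block 6: place 34 MB, 30 MB left
memory block 1: place 19 MB, 0 MB left
memory block 2: place 16 MB, 7 MB left
memory block 2: place 7 MB, 0 MB left
memory block 3: place 6 MB, 22 MB left
memory block 3: place 5 MB, 17 MB left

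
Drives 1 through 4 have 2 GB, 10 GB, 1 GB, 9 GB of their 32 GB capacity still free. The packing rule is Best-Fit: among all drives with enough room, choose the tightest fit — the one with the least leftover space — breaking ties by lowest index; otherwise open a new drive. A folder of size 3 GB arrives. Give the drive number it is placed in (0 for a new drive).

Drives with room: drive 2 (10 GB), drive 4 (9 GB).
Tightest fit is drive 4 with 9 GB free.

4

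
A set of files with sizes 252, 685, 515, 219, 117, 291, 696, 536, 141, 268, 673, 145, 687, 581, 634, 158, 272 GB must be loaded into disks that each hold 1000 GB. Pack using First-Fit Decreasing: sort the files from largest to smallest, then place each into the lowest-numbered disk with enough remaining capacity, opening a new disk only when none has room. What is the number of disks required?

8

Sorted descending: 696, 687, 685, 673, 634, 581, 536, 515, 291, 272, 268, 252, 219, 158, 145, 141, 117.
Put 696 GB in disk 1; 304 GB remain.
Put 687 GB in disk 2; 313 GB remain.
Put 685 GB in disk 3; 315 GB remain.
Put 673 GB in disk 4; 327 GB remain.
Put 634 GB in disk 5; 366 GB remain.
Put 581 GB in disk 6; 419 GB remain.
Put 536 GB in disk 7; 464 GB remain.
Put 515 GB in disk 8; 485 GB remain.
Put 291 GB in disk 1; 13 GB remain.
Put 272 GB in disk 2; 41 GB remain.
Put 268 GB in disk 3; 47 GB remain.
Put 252 GB in disk 4; 75 GB remain.
Put 219 GB in disk 5; 147 GB remain.
Put 158 GB in disk 6; 261 GB remain.
Put 145 GB in disk 5; 2 GB remain.
Put 141 GB in disk 6; 120 GB remain.
Put 117 GB in disk 6; 3 GB remain.
Final disks: [696,291] [687,272] [685,268] [673,252] [634,219,145] [581,158,141,117] [536] [515].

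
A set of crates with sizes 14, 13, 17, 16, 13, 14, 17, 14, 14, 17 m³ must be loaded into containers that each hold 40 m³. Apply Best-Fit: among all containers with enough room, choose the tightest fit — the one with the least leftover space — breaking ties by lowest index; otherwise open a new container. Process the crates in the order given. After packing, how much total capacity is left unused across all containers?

51

14 m³ → container 1 (remaining 26 m³)
13 m³ → container 1 (remaining 13 m³)
17 m³ → container 2 (remaining 23 m³)
16 m³ → container 2 (remaining 7 m³)
13 m³ → container 1 (remaining 0 m³)
14 m³ → container 3 (remaining 26 m³)
17 m³ → container 3 (remaining 9 m³)
14 m³ → container 4 (remaining 26 m³)
14 m³ → container 4 (remaining 12 m³)
17 m³ → container 5 (remaining 23 m³)
5 containers × 40 m³ = 200 m³; used 149 m³; unused 51 m³.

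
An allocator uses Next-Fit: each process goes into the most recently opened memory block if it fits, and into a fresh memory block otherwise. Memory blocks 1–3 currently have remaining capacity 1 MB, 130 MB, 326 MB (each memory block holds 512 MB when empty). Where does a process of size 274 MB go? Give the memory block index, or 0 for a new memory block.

3

Next-Fit only looks at memory block 3, which has 326 MB free.
274 MB fits there.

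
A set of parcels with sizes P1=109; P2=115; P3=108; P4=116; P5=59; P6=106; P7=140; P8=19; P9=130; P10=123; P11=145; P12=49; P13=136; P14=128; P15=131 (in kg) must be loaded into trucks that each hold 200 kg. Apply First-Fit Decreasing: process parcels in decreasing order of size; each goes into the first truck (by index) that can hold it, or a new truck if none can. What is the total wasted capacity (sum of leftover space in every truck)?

Sorted descending: 145, 140, 136, 131, 130, 128, 123, 116, 115, 109, 108, 106, 59, 49, 19.
Put 145 kg in truck 1; 55 kg remain.
Put 140 kg in truck 2; 60 kg remain.
Put 136 kg in truck 3; 64 kg remain.
Put 131 kg in truck 4; 69 kg remain.
Put 130 kg in truck 5; 70 kg remain.
Put 128 kg in truck 6; 72 kg remain.
Put 123 kg in truck 7; 77 kg remain.
Put 116 kg in truck 8; 84 kg remain.
Put 115 kg in truck 9; 85 kg remain.
Put 109 kg in truck 10; 91 kg remain.
Put 108 kg in truck 11; 92 kg remain.
Put 106 kg in truck 12; 94 kg remain.
Put 59 kg in truck 2; 1 kg remain.
Put 49 kg in truck 1; 6 kg remain.
Put 19 kg in truck 3; 45 kg remain.
12 trucks × 200 kg = 2400 kg; used 1614 kg; unused 786 kg.

786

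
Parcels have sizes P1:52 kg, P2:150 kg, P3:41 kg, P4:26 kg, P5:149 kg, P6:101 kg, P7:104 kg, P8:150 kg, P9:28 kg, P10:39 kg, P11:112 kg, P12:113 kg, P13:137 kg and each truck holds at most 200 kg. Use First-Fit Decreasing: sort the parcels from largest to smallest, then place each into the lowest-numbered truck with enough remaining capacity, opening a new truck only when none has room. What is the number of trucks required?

Sorted descending: 150, 150, 149, 137, 113, 112, 104, 101, 52, 41, 39, 28, 26.
truck 1: place 150 kg, 50 kg left
truck 2: place 150 kg, 50 kg left
truck 3: place 149 kg, 51 kg left
truck 4: place 137 kg, 63 kg left
truck 5: place 113 kg, 87 kg left
truck 6: place 112 kg, 88 kg left
truck 7: place 104 kg, 96 kg left
truck 8: place 101 kg, 99 kg left
truck 4: place 52 kg, 11 kg left
truck 1: place 41 kg, 9 kg left
truck 2: place 39 kg, 11 kg left
truck 3: place 28 kg, 23 kg left
truck 5: place 26 kg, 61 kg left

8 trucks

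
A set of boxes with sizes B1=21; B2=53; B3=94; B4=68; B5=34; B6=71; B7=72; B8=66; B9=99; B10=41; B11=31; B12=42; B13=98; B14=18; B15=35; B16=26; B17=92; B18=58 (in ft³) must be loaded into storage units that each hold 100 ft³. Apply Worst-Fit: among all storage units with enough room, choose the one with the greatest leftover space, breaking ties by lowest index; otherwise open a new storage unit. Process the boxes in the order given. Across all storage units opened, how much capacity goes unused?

storage unit 1: place B1 (21 ft³), 79 ft³ left
storage unit 1: place B2 (53 ft³), 26 ft³ left
storage unit 2: place B3 (94 ft³), 6 ft³ left
storage unit 3: place B4 (68 ft³), 32 ft³ left
storage unit 4: place B5 (34 ft³), 66 ft³ left
storage unit 5: place B6 (71 ft³), 29 ft³ left
storage unit 6: place B7 (72 ft³), 28 ft³ left
storage unit 4: place B8 (66 ft³), 0 ft³ left
storage unit 7: place B9 (99 ft³), 1 ft³ left
storage unit 8: place B10 (41 ft³), 59 ft³ left
storage unit 8: place B11 (31 ft³), 28 ft³ left
storage unit 9: place B12 (42 ft³), 58 ft³ left
storage unit 10: place B13 (98 ft³), 2 ft³ left
storage unit 9: place B14 (18 ft³), 40 ft³ left
storage unit 9: place B15 (35 ft³), 5 ft³ left
storage unit 3: place B16 (26 ft³), 6 ft³ left
storage unit 11: place B17 (92 ft³), 8 ft³ left
storage unit 12: place B18 (58 ft³), 42 ft³ left
12 storage units × 100 ft³ = 1200 ft³; used 1019 ft³; unused 181 ft³.

181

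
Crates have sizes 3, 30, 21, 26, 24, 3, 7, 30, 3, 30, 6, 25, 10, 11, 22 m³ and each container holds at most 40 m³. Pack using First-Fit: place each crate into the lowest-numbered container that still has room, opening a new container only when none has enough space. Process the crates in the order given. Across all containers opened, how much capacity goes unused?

69

Put 3 m³ in container 1; 37 m³ remain.
Put 30 m³ in container 1; 7 m³ remain.
Put 21 m³ in container 2; 19 m³ remain.
Put 26 m³ in container 3; 14 m³ remain.
Put 24 m³ in container 4; 16 m³ remain.
Put 3 m³ in container 1; 4 m³ remain.
Put 7 m³ in container 2; 12 m³ remain.
Put 30 m³ in container 5; 10 m³ remain.
Put 3 m³ in container 1; 1 m³ remain.
Put 30 m³ in container 6; 10 m³ remain.
Put 6 m³ in container 2; 6 m³ remain.
Put 25 m³ in container 7; 15 m³ remain.
Put 10 m³ in container 3; 4 m³ remain.
Put 11 m³ in container 4; 5 m³ remain.
Put 22 m³ in container 8; 18 m³ remain.
8 containers × 40 m³ = 320 m³; used 251 m³; unused 69 m³.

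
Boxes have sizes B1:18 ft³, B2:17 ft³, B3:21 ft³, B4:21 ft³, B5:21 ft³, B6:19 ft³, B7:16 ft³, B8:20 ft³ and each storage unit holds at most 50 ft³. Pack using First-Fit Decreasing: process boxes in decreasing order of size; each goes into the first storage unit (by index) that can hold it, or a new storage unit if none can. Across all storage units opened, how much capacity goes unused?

47

Sorted descending: 21, 21, 21, 20, 19, 18, 17, 16.
Put 21 ft³ in storage unit 1; 29 ft³ remain.
Put 21 ft³ in storage unit 1; 8 ft³ remain.
Put 21 ft³ in storage unit 2; 29 ft³ remain.
Put 20 ft³ in storage unit 2; 9 ft³ remain.
Put 19 ft³ in storage unit 3; 31 ft³ remain.
Put 18 ft³ in storage unit 3; 13 ft³ remain.
Put 17 ft³ in storage unit 4; 33 ft³ remain.
Put 16 ft³ in storage unit 4; 17 ft³ remain.
4 storage units × 50 ft³ = 200 ft³; used 153 ft³; unused 47 ft³.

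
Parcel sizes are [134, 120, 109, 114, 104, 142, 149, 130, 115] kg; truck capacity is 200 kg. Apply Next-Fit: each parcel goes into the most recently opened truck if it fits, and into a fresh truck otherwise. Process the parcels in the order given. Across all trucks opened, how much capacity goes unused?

683

truck 1: place 134 kg, 66 kg left
truck 2: place 120 kg, 80 kg left
truck 3: place 109 kg, 91 kg left
truck 4: place 114 kg, 86 kg left
truck 5: place 104 kg, 96 kg left
truck 6: place 142 kg, 58 kg left
truck 7: place 149 kg, 51 kg left
truck 8: place 130 kg, 70 kg left
truck 9: place 115 kg, 85 kg left
9 trucks × 200 kg = 1800 kg; used 1117 kg; unused 683 kg.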